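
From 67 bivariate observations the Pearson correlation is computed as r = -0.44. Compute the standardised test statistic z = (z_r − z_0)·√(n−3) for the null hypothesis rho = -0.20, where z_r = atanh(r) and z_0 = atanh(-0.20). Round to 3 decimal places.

Fisher z: atanh(-0.44) = -0.472231, atanh(-0.20) = -0.202733
z = (z_r − z_0)·√(n−3) = (-0.472231 − (-0.202733))·√64 = -0.269498 · 8.000000 = -2.156

-2.156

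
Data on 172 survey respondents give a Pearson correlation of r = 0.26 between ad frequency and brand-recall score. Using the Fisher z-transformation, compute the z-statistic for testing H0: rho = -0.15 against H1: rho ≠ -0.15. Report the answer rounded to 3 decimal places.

5.424

Fisher z: atanh(0.26) = 0.266108, atanh(-0.15) = -0.151140
z = (z_r − z_0)·√(n−3) = (0.266108 − (-0.151140))·√169 = 0.417248 · 13.000000 = 5.424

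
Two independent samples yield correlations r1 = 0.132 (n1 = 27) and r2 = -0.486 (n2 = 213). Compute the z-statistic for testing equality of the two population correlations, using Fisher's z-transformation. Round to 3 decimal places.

z1 = atanh(0.132) = 0.132775,  z2 = atanh(-0.486) = -0.530810
SE = √(1/(n1−3) + 1/(n2−3)) = √(1/24 + 1/210) = √(0.0416667 + 0.0047619) = √0.0464286 = 0.215473
z = (z1 − z2)/SE = (0.132775 − (-0.530810)) / 0.215473 = 0.663585 / 0.215473 = 3.080

3.080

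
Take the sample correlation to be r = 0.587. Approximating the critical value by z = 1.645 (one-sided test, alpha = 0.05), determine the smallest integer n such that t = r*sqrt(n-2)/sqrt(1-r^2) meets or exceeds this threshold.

8

r√(n−2)/√(1−r²) ≥ 1.645  ⇔  n−2 ≥ (1.645)²·(1−r²)/r²
(1−r²)/r² = (1−0.344569)/0.344569 = 1.9022
n ≥ 2 + 2.706025·1.9022 = 2 + 5.1474 = 7.1474
⌈7.1474⌉ = 8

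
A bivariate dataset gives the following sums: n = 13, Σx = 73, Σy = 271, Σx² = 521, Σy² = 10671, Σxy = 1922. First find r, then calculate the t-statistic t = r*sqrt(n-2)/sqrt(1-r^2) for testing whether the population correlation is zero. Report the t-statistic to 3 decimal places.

Numerator: nΣxy − (Σx)(Σy) = 13·1922 − (73)(271) = 5203
Denominator: √[(nΣx²−(Σx)²)(nΣy²−(Σy)²)]
  nΣx²−(Σx)² = 13·521 − 5329 = 1444;  nΣy²−(Σy)² = 13·10671 − 73441 = 65282
  √(1444·65282) = √94267208 = 9709.1301
r = 5203 / 9709.1301 = 0.5359
t = r·√(n−2)/√(1−r²) = 0.5359·√11 / √(1−0.287189) = 1.777379 / 0.844281 = 2.105

2.105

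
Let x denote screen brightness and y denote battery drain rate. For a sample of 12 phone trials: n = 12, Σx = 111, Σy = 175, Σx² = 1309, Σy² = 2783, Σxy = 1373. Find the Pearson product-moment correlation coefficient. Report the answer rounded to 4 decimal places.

S_xy = nΣxy − ΣxΣy = 12·1373 − 111·175 = 16476 − 19425 = -2949
S_xx = nΣx² − (Σx)² = 12·1309 − 111² = 15708 − 12321 = 3387
S_yy = nΣy² − (Σy)² = 12·2783 − 175² = 33396 − 30625 = 2771
r = S_xy / √(S_xx·S_yy) = -2949 / √(3387·2771) = -2949 / √9385377 = -2949 / 3063.5563 = -0.9626

-0.9626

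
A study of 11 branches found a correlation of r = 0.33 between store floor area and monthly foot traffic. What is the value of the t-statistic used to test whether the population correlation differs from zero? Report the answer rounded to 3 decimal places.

t = r·√(n−2) / √(1−r²) with r = 0.33, n = 11
  = 0.33·√9 / √(1 − 0.1089)
  = 0.33·3.000000 / 0.943981
  = 0.990000 / 0.943981 = 1.049

1.049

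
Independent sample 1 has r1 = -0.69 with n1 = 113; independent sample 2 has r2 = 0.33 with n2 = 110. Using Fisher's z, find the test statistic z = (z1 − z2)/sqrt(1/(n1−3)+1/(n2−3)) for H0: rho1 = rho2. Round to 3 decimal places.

z1 = atanh(-0.69) = -0.847956,  z2 = atanh(0.33) = 0.342828
SE = √(1/(n1−3) + 1/(n2−3)) = √(1/110 + 1/107) = √(0.0090909 + 0.0093458) = √0.0184367 = 0.135782
z = (z1 − z2)/SE = (-0.847956 − 0.342828) / 0.135782 = -1.190784 / 0.135782 = -8.770

-8.770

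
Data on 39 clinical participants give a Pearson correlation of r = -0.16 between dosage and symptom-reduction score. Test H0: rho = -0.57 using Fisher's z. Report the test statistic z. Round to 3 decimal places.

Fisher z: atanh(-0.16) = -0.161387, atanh(-0.57) = -0.647523
z = (z_r − z_0)·√(n−3) = (-0.161387 − (-0.647523))·√36 = 0.486136 · 6.000000 = 2.917

2.917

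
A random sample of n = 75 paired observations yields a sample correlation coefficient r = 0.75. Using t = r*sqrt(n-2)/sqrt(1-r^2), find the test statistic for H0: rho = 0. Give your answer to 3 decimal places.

9.688

t = r·√(n−2) / √(1−r²) with r = 0.75, n = 75
  = 0.75·√73 / √(1 − 0.5625)
  = 0.75·8.544004 / 0.661438
  = 6.408003 / 0.661438 = 9.688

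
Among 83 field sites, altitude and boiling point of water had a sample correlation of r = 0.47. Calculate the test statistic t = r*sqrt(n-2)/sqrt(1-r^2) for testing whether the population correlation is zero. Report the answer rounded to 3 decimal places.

t = r·√(n−2) / √(1−r²) with r = 0.47, n = 83
  = 0.47·√81 / √(1 − 0.2209)
  = 0.47·9.000000 / 0.882666
  = 4.230000 / 0.882666 = 4.792

4.792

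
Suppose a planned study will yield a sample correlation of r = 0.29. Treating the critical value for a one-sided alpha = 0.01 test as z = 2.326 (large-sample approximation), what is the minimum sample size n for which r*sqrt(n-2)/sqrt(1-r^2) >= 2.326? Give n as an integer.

Need r·√(n−2)/√(1−r²) ≥ 2.326
√(n−2) ≥ 2.326·√(1−0.0841) / 0.29 = 2.326·0.957027 / 0.29 = 7.6760
n−2 ≥ 58.9210  ⇒  n ≥ 60.9210
Smallest integer n = 61

61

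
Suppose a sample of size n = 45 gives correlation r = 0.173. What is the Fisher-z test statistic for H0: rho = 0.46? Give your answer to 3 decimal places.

Fisher z: atanh(0.173) = 0.174758, atanh(0.46) = 0.497311
z = (z_r − z_0)·√(n−3) = (0.174758 − 0.497311)·√42 = -0.322553 · 6.480741 = -2.090

-2.090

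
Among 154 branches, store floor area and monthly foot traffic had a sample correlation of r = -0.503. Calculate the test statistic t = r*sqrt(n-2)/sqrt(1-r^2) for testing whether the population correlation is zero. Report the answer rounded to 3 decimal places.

t = r·√(n−2) / √(1−r²) with r = -0.503, n = 154
  = -0.503·√152 / √(1 − 0.253009)
  = -0.503·12.328828 / 0.864286
  = -6.201400 / 0.864286 = -7.175

-7.175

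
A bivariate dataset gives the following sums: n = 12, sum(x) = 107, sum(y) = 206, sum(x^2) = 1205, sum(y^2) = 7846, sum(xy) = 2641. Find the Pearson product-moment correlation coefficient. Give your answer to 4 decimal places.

S_xy = nΣxy − ΣxΣy = 12·2641 − 107·206 = 31692 − 22042 = 9650
S_xx = nΣx² − (Σx)² = 12·1205 − 107² = 14460 − 11449 = 3011
S_yy = nΣy² − (Σy)² = 12·7846 − 206² = 94152 − 42436 = 51716
r = S_xy / √(S_xx·S_yy) = 9650 / √(3011·51716) = 9650 / √155716876 = 9650 / 12478.6568 = 0.7733

0.7733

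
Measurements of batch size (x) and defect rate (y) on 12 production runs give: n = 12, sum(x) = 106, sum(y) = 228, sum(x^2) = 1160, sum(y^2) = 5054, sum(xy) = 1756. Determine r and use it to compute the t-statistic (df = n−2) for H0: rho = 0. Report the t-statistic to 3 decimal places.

-2.648

S_xy = nΣxy − ΣxΣy = 12·1756 − 106·228 = 21072 − 24168 = -3096
S_xx = nΣx² − (Σx)² = 12·1160 − 106² = 13920 − 11236 = 2684
S_yy = nΣy² − (Σy)² = 12·5054 − 228² = 60648 − 51984 = 8664
r = S_xy / √(S_xx·S_yy) = -3096 / √(2684·8664) = -3096 / √23254176 = -3096 / 4822.2584 = -0.6420
t = r·√(n−2)/√(1−r²) = -0.6420·√10 / √(1−0.412164) = -2.030182 / 0.766705 = -2.648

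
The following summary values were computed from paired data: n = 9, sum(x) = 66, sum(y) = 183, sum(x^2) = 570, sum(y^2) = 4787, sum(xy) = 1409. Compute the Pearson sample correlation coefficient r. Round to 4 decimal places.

0.2213

S_xy = nΣxy − ΣxΣy = 9·1409 − 66·183 = 12681 − 12078 = 603
S_xx = nΣx² − (Σx)² = 9·570 − 66² = 5130 − 4356 = 774
S_yy = nΣy² − (Σy)² = 9·4787 − 183² = 43083 − 33489 = 9594
r = S_xy / √(S_xx·S_yy) = 603 / √(774·9594) = 603 / √7425756 = 603 / 2725.0240 = 0.2213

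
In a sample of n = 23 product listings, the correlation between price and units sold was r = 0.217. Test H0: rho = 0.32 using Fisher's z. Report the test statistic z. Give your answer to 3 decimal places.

-0.497

z_r = atanh(0.217) = 0.220506,  z_0 = atanh(0.32) = 0.331647
SE = 1/√(n−3) = 1/√20 = 0.223607
z = (z_r − z_0)/SE = (0.220506 − 0.331647) / 0.223607 = -0.111141 / 0.223607 = -0.497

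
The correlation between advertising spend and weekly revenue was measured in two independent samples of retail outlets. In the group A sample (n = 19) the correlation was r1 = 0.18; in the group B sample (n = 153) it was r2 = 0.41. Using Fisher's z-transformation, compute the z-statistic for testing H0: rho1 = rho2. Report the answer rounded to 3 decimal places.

-0.964

z1 = atanh(0.18) = 0.181983,  z2 = atanh(0.41) = 0.435611
SE = √(1/(n1−3) + 1/(n2−3)) = √(1/16 + 1/150) = √(0.0625000 + 0.0066667) = √0.0691667 = 0.262996
z = (z1 − z2)/SE = (0.181983 − 0.435611) / 0.262996 = -0.253628 / 0.262996 = -0.964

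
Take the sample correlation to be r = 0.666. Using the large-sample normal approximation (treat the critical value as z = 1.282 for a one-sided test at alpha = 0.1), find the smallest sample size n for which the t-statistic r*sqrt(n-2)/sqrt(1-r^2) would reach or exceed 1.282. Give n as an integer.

Need r·√(n−2)/√(1−r²) ≥ 1.282
√(n−2) ≥ 1.282·√(1−0.443556) / 0.666 = 1.282·0.745952 / 0.666 = 1.4359
n−2 ≥ 2.0618  ⇒  n ≥ 4.0618
Smallest integer n = 5

5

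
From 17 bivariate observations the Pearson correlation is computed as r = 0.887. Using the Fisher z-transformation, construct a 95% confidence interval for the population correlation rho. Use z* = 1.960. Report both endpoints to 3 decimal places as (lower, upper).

(0.708, 0.959)

z_r = atanh(0.887) = 1.407678;  SE = 1/√(n−3) = 1/√14 = 0.267261
z-limits: 1.407678 ± 1.960·0.267261 = 1.407678 ± 0.523832 = [0.883846, 1.931510]
ρ-limits: (tanh 0.883846, tanh 1.931510) = (0.708, 0.959)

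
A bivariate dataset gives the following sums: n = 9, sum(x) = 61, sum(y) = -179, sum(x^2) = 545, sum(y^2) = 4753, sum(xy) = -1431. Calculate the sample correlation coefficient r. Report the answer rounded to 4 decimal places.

-0.5497

Numerator: nΣxy − (Σx)(Σy) = 9·(-1431) − (61)(-179) = -1960
Denominator: √[(nΣx²−(Σx)²)(nΣy²−(Σy)²)]
  nΣx²−(Σx)² = 9·545 − 3721 = 1184;  nΣy²−(Σy)² = 9·4753 − 32041 = 10736
  √(1184·10736) = √12711424 = 3565.3084
r = -1960 / 3565.3084 = -0.5497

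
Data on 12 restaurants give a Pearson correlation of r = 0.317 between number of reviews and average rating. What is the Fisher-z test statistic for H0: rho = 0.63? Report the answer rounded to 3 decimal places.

z_r = atanh(0.317) = 0.328308,  z_0 = atanh(0.63) = 0.741416
SE = 1/√(n−3) = 1/√9 = 0.333333
z = (z_r − z_0)/SE = (0.328308 − 0.741416) / 0.333333 = -0.413108 / 0.333333 = -1.239

-1.239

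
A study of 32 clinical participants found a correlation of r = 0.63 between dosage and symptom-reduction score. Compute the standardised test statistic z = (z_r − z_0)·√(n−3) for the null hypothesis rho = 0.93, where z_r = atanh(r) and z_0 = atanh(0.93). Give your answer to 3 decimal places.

-4.938

Fisher z: atanh(0.63) = 0.741416, atanh(0.93) = 1.658390
z = (z_r − z_0)·√(n−3) = (0.741416 − 1.658390)·√29 = -0.916974 · 5.385165 = -4.938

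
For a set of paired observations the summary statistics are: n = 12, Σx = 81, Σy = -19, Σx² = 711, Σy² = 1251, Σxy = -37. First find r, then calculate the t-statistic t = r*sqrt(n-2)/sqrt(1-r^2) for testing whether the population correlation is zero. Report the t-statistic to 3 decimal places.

0.658

Numerator: nΣxy − (Σx)(Σy) = 12·(-37) − (81)(-19) = 1095
Denominator: √[(nΣx²−(Σx)²)(nΣy²−(Σy)²)]
  nΣx²−(Σx)² = 12·711 − 6561 = 1971;  nΣy²−(Σy)² = 12·1251 − 361 = 14651
  √(1971·14651) = √28877121 = 5373.7437
r = 1095 / 5373.7437 = 0.2038
t = r·√(n−2)/√(1−r²) = 0.2038·√10 / √(1−0.041534) = 0.644472 / 0.979013 = 0.658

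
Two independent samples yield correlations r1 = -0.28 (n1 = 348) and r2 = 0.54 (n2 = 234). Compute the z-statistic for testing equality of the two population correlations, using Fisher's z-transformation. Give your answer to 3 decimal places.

-10.490

z1 = atanh(-0.28) = -0.287682,  z2 = atanh(0.54) = 0.604156
SE = √(1/(n1−3) + 1/(n2−3)) = √(1/345 + 1/231) = √(0.0028986 + 0.0043290) = √0.0072276 = 0.085015
z = (z1 − z2)/SE = (-0.287682 − 0.604156) / 0.085015 = -0.891838 / 0.085015 = -10.490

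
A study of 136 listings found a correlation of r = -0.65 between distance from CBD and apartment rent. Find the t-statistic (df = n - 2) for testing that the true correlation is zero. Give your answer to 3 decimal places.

-9.901

1 − r² = 1 − 0.4225 = 0.5775;  √(1−r²) = 0.759934
√(n−2) = √134 = 11.575837
t = r·√(n−2)/√(1−r²) = -0.65 · 11.575837 / 0.759934 = -9.901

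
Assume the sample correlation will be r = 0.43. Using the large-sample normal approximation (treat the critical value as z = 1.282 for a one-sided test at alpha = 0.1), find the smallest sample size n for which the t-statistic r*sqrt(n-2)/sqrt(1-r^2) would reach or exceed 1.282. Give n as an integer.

10

r√(n−2)/√(1−r²) ≥ 1.282  ⇔  n−2 ≥ (1.282)²·(1−r²)/r²
(1−r²)/r² = (1−0.1849)/0.1849 = 4.4083
n ≥ 2 + 1.643524·4.4083 = 2 + 7.2451 = 9.2451
⌈9.2451⌉ = 10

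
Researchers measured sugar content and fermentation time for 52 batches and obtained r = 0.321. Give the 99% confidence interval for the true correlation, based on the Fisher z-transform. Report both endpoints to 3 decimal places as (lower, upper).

z_r = atanh(0.321) = 0.332762;  SE = 1/√(n−3) = 1/√49 = 0.142857
z-limits: 0.332762 ± 2.576·0.142857 = 0.332762 ± 0.368000 = [-0.035238, 0.700762]
ρ-limits: (tanh -0.035238, tanh 0.700762) = (-0.035, 0.605)

(-0.035, 0.605)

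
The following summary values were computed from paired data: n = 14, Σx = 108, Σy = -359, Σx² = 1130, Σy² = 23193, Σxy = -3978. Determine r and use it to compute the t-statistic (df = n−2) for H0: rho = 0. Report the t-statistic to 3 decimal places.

S_xy = nΣxy − ΣxΣy = 14·(-3978) − 108·(-359) = -55692 − (-38772) = -16920
S_xx = nΣx² − (Σx)² = 14·1130 − 108² = 15820 − 11664 = 4156
S_yy = nΣy² − (Σy)² = 14·23193 − (-359)² = 324702 − 128881 = 195821
r = S_xy / √(S_xx·S_yy) = -16920 / √(4156·195821) = -16920 / √813832076 = -16920 / 28527.7422 = -0.5931
t = r·√(n−2)/√(1−r²) = -0.5931·√12 / √(1−0.351768) = -2.054559 / 0.805129 = -2.552

-2.552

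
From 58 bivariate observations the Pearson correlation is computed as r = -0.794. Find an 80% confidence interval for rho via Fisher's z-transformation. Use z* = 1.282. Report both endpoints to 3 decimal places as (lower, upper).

(-0.850, -0.721)

Fisher z: z_r = atanh(r) = ½·ln((1+(-0.794))/(1−(-0.794))) = -1.082163
SE(z) = 1/√(n−3) = 1/√55 = 0.134840
80% ⇒ z* = 1.282; margin = 1.282·0.134840 = 0.172865
CI on z-scale: (-1.255028, -0.909298)
Back-transform: tanh(-1.255028) = -0.849688, tanh(-0.909298) = -0.720795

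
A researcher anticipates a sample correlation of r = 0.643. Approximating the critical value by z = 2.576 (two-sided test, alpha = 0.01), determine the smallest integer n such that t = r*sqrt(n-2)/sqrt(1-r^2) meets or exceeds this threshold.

r√(n−2)/√(1−r²) ≥ 2.576  ⇔  n−2 ≥ (2.576)²·(1−r²)/r²
(1−r²)/r² = (1−0.413449)/0.413449 = 1.4187
n ≥ 2 + 6.635776·1.4187 = 2 + 9.4142 = 11.4142
⌈11.4142⌉ = 12

12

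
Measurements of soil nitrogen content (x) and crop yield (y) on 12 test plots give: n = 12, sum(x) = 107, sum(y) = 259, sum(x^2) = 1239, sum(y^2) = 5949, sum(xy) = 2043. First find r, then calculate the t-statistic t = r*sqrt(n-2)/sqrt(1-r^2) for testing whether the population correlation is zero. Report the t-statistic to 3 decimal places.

-4.763

Numerator: nΣxy − (Σx)(Σy) = 12·2043 − (107)(259) = -3197
Denominator: √[(nΣx²−(Σx)²)(nΣy²−(Σy)²)]
  nΣx²−(Σx)² = 12·1239 − 11449 = 3419;  nΣy²−(Σy)² = 12·5949 − 67081 = 4307
  √(3419·4307) = √14725633 = 3837.3992
r = -3197 / 3837.3992 = -0.8331
t = r·√(n−2)/√(1−r²) = -0.8331·√10 / √(1−0.694056) = -2.634494 / 0.553122 = -4.763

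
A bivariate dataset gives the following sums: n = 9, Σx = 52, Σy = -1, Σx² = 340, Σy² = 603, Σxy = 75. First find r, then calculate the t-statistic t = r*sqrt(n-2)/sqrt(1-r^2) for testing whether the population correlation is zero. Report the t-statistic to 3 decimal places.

S_xy = nΣxy − ΣxΣy = 9·75 − 52·(-1) = 675 − (-52) = 727
S_xx = nΣx² − (Σx)² = 9·340 − 52² = 3060 − 2704 = 356
S_yy = nΣy² − (Σy)² = 9·603 − (-1)² = 5427 − 1 = 5426
r = S_xy / √(S_xx·S_yy) = 727 / √(356·5426) = 727 / √1931656 = 727 / 1389.8403 = 0.5231
t = r·√(n−2)/√(1−r²) = 0.5231·√7 / √(1−0.273634) = 1.383993 / 0.852271 = 1.624

1.624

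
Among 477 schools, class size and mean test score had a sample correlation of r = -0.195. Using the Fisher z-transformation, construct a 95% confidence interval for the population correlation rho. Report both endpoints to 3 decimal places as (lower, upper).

(-0.280, -0.107)

z_r = atanh(-0.195) = -0.197530;  SE = 1/√(n−3) = 1/√474 = 0.045932
z-limits: -0.197530 ± 1.960·0.045932 = -0.197530 ± 0.090027 = [-0.287557, -0.107503]
ρ-limits: (tanh -0.287557, tanh -0.107503) = (-0.280, -0.107)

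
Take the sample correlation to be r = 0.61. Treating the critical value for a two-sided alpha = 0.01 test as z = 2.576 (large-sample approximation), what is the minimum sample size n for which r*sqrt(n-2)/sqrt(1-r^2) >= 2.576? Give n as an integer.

14

Need r·√(n−2)/√(1−r²) ≥ 2.576
√(n−2) ≥ 2.576·√(1−0.3721) / 0.61 = 2.576·0.792401 / 0.61 = 3.3463
n−2 ≥ 11.1977  ⇒  n ≥ 13.1977
Smallest integer n = 14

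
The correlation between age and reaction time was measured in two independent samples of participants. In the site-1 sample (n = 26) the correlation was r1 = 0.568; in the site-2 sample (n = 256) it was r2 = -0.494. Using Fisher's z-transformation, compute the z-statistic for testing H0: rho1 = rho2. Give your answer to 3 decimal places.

5.445

z1 = atanh(0.568) = 0.644565,  z2 = atanh(-0.494) = -0.541338
SE = √(1/(n1−3) + 1/(n2−3)) = √(1/23 + 1/253) = √(0.0434783 + 0.0039526) = √0.0474309 = 0.217786
z = (z1 − z2)/SE = (0.644565 − (-0.541338)) / 0.217786 = 1.185903 / 0.217786 = 5.445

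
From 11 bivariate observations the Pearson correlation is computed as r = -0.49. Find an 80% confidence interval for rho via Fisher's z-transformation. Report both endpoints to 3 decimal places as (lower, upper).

Fisher z: z_r = atanh(r) = ½·ln((1+(-0.49))/(1−(-0.49))) = -0.536060
SE(z) = 1/√(n−3) = 1/√8 = 0.353553
80% ⇒ z* = 1.282; margin = 1.282·0.353553 = 0.453255
CI on z-scale: (-0.989315, -0.082805)
Back-transform: tanh(-0.989315) = -0.757070, tanh(-0.082805) = -0.082616

(-0.757, -0.083)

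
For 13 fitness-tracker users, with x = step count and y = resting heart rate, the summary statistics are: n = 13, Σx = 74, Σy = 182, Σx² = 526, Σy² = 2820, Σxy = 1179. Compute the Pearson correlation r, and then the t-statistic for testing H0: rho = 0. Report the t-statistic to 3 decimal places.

5.287

Numerator: nΣxy − (Σx)(Σy) = 13·1179 − (74)(182) = 1859
Denominator: √[(nΣx²−(Σx)²)(nΣy²−(Σy)²)]
  nΣx²−(Σx)² = 13·526 − 5476 = 1362;  nΣy²−(Σy)² = 13·2820 − 33124 = 3536
  √(1362·3536) = √4816032 = 2194.5460
r = 1859 / 2194.5460 = 0.8471
t = r·√(n−2)/√(1−r²) = 0.8471·√11 / √(1−0.717578) = 2.809513 / 0.531434 = 5.287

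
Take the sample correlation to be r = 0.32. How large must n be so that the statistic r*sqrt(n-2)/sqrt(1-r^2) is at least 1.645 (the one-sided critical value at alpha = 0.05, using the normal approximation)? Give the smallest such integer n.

r√(n−2)/√(1−r²) ≥ 1.645  ⇔  n−2 ≥ (1.645)²·(1−r²)/r²
(1−r²)/r² = (1−0.1024)/0.1024 = 8.7656
n ≥ 2 + 2.706025·8.7656 = 2 + 23.7199 = 25.7199
⌈25.7199⌉ = 26

26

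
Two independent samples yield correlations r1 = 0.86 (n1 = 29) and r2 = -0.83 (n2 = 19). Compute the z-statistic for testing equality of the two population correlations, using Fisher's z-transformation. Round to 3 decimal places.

7.810

Fisher z-transforms: z1 = atanh(0.86) = 1.293345, z2 = atanh(-0.83) = -1.188136; difference d = 2.481481
Var(d) = 1/26 + 1/16 = 0.0384615 + 0.0625000 = 0.1009615
z = d/√Var(d) = 2.481481 / √0.1009615 = 2.481481 / 0.317744 = 7.810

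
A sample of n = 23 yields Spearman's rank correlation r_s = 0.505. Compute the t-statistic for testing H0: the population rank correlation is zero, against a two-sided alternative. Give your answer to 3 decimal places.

2.681

1 − r_s² = 1 − 0.255025 = 0.744975;  √(1−r_s²) = 0.863119
√(n−2) = √21 = 4.582576
t = r_s·√(n−2)/√(1−r_s²) = 0.505 · 4.582576 / 0.863119 = 2.681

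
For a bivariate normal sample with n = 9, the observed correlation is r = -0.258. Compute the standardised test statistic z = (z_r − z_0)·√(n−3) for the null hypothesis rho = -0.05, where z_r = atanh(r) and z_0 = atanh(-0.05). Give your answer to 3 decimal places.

-0.524

z_r = atanh(-0.258) = -0.263965,  z_0 = atanh(-0.05) = -0.050042
SE = 1/√(n−3) = 1/√6 = 0.408248
z = (z_r − z_0)/SE = (-0.263965 − (-0.050042)) / 0.408248 = -0.213923 / 0.408248 = -0.524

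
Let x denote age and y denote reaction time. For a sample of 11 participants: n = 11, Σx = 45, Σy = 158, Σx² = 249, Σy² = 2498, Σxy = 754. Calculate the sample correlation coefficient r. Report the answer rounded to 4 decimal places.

Numerator: nΣxy − (Σx)(Σy) = 11·754 − (45)(158) = 1184
Denominator: √[(nΣx²−(Σx)²)(nΣy²−(Σy)²)]
  nΣx²−(Σx)² = 11·249 − 2025 = 714;  nΣy²−(Σy)² = 11·2498 − 24964 = 2514
  √(714·2514) = √1794996 = 1339.7746
r = 1184 / 1339.7746 = 0.8837

0.8837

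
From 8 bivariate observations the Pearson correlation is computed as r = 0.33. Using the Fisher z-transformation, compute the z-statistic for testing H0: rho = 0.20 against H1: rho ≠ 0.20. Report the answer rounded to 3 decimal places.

0.313

z_r = atanh(0.33) = 0.342828,  z_0 = atanh(0.20) = 0.202733
SE = 1/√(n−3) = 1/√5 = 0.447214
z = (z_r − z_0)/SE = (0.342828 − 0.202733) / 0.447214 = 0.140095 / 0.447214 = 0.313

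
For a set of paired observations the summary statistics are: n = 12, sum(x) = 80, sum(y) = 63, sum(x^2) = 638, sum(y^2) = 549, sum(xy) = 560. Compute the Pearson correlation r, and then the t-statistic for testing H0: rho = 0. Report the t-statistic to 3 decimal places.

S_xy = nΣxy − ΣxΣy = 12·560 − 80·63 = 6720 − 5040 = 1680
S_xx = nΣx² − (Σx)² = 12·638 − 80² = 7656 − 6400 = 1256
S_yy = nΣy² − (Σy)² = 12·549 − 63² = 6588 − 3969 = 2619
r = S_xy / √(S_xx·S_yy) = 1680 / √(1256·2619) = 1680 / √3289464 = 1680 / 1813.6880 = 0.9263
t = r·√(n−2)/√(1−r²) = 0.9263·√10 / √(1−0.858032) = 2.929218 / 0.376786 = 7.774

7.774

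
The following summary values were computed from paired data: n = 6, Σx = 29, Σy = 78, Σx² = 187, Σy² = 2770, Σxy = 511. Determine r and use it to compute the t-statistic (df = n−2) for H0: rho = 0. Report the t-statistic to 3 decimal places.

1.057

Numerator: nΣxy − (Σx)(Σy) = 6·511 − (29)(78) = 804
Denominator: √[(nΣx²−(Σx)²)(nΣy²−(Σy)²)]
  nΣx²−(Σx)² = 6·187 − 841 = 281;  nΣy²−(Σy)² = 6·2770 − 6084 = 10536
  √(281·10536) = √2960616 = 1720.6441
r = 804 / 1720.6441 = 0.4673
t = r·√(n−2)/√(1−r²) = 0.4673·√4 / √(1−0.218369) = 0.934600 / 0.884099 = 1.057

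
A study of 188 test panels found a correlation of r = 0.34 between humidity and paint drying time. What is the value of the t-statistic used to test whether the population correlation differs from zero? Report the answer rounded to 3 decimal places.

t = r·√(n−2) / √(1−r²) with r = 0.34, n = 188
  = 0.34·√186 / √(1 − 0.1156)
  = 0.34·13.638182 / 0.940425
  = 4.636982 / 0.940425 = 4.931

4.931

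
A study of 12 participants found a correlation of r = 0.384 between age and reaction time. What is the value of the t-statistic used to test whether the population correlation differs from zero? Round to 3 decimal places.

1 − r² = 1 − 0.147456 = 0.852544;  √(1−r²) = 0.923333
√(n−2) = √10 = 3.162278
t = r·√(n−2)/√(1−r²) = 0.384 · 3.162278 / 0.923333 = 1.315

1.315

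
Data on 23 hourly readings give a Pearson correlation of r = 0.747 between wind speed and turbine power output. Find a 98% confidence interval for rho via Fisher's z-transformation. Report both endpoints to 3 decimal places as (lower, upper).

Fisher z: z_r = atanh(r) = ½·ln((1+0.747)/(1−0.747)) = 0.966133
SE(z) = 1/√(n−3) = 1/√20 = 0.223607
98% ⇒ z* = 2.326; margin = 2.326·0.223607 = 0.520110
CI on z-scale: (0.446023, 1.486243)
Back-transform: tanh(0.446023) = 0.418624, tanh(1.486243) = 0.902631

(0.419, 0.903)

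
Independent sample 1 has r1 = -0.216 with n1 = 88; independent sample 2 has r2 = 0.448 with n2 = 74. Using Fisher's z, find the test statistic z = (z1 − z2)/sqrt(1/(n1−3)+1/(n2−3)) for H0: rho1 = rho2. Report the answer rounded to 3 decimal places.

-4.364

Fisher z-transforms: z1 = atanh(-0.216) = -0.219457, z2 = atanh(0.448) = 0.482195; difference d = -0.701652
Var(d) = 1/85 + 1/71 = 0.0117647 + 0.0140845 = 0.0258492
z = d/√Var(d) = -0.701652 / √0.0258492 = -0.701652 / 0.160777 = -4.364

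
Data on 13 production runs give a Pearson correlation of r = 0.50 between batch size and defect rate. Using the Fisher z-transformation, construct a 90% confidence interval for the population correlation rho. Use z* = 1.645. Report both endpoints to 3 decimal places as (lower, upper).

(0.029, 0.789)

Fisher z: z_r = atanh(r) = ½·ln((1+0.50)/(1−0.50)) = 0.549306
SE(z) = 1/√(n−3) = 1/√10 = 0.316228
90% ⇒ z* = 1.645; margin = 1.645·0.316228 = 0.520195
CI on z-scale: (0.029111, 1.069501)
Back-transform: tanh(0.029111) = 0.029103, tanh(1.069501) = 0.789273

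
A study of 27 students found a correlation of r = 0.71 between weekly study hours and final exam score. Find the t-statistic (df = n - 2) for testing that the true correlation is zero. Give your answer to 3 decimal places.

t = r·√(n−2) / √(1−r²) with r = 0.71, n = 27
  = 0.71·√25 / √(1 − 0.5041)
  = 0.71·5.000000 / 0.704202
  = 3.550000 / 0.704202 = 5.041

5.041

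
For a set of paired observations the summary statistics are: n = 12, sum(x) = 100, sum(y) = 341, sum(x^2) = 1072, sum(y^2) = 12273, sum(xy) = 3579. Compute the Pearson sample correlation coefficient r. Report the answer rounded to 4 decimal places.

S_xy = nΣxy − ΣxΣy = 12·3579 − 100·341 = 42948 − 34100 = 8848
S_xx = nΣx² − (Σx)² = 12·1072 − 100² = 12864 − 10000 = 2864
S_yy = nΣy² − (Σy)² = 12·12273 − 341² = 147276 − 116281 = 30995
r = S_xy / √(S_xx·S_yy) = 8848 / √(2864·30995) = 8848 / √88769680 = 8848 / 9421.7663 = 0.9391

0.9391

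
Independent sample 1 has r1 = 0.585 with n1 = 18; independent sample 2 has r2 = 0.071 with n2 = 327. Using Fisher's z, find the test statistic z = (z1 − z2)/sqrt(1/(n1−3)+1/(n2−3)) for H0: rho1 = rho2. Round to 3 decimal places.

Fisher z-transforms: z1 = atanh(0.585) = 0.670031, z2 = atanh(0.071) = 0.071120; difference d = 0.598911
Var(d) = 1/15 + 1/324 = 0.0666667 + 0.0030864 = 0.0697531
z = d/√Var(d) = 0.598911 / √0.0697531 = 0.598911 / 0.264108 = 2.268

2.268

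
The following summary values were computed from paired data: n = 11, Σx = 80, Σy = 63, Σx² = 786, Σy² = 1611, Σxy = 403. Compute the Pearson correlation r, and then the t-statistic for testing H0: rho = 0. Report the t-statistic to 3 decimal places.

-0.330

S_xy = nΣxy − ΣxΣy = 11·403 − 80·63 = 4433 − 5040 = -607
S_xx = nΣx² − (Σx)² = 11·786 − 80² = 8646 − 6400 = 2246
S_yy = nΣy² − (Σy)² = 11·1611 − 63² = 17721 − 3969 = 13752
r = S_xy / √(S_xx·S_yy) = -607 / √(2246·13752) = -607 / √30886992 = -607 / 5557.6067 = -0.1092
t = r·√(n−2)/√(1−r²) = -0.1092·√9 / √(1−0.011925) = -0.327600 / 0.994020 = -0.330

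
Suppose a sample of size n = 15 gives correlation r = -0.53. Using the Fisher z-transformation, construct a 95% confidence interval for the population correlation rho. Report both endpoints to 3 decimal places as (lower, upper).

(-0.820, -0.024)

z_r = atanh(-0.53) = -0.590145;  SE = 1/√(n−3) = 1/√12 = 0.288675
z-limits: -0.590145 ± 1.960·0.288675 = -0.590145 ± 0.565803 = [-1.155948, -0.024342]
ρ-limits: (tanh -1.155948, tanh -0.024342) = (-0.820, -0.024)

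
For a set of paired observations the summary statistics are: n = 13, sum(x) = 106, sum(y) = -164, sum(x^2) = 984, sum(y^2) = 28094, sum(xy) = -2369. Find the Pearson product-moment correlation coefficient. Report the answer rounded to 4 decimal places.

Numerator: nΣxy − (Σx)(Σy) = 13·(-2369) − (106)(-164) = -13413
Denominator: √[(nΣx²−(Σx)²)(nΣy²−(Σy)²)]
  nΣx²−(Σx)² = 13·984 − 11236 = 1556;  nΣy²−(Σy)² = 13·28094 − 26896 = 338326
  √(1556·338326) = √526435256 = 22944.1770
r = -13413 / 22944.1770 = -0.5846

-0.5846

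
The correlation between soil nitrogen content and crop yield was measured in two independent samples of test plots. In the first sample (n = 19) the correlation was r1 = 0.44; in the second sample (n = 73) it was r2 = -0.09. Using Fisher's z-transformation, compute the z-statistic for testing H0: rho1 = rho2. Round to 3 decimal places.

Fisher z-transforms: z1 = atanh(0.44) = 0.472231, z2 = atanh(-0.09) = -0.090244; difference d = 0.562475
Var(d) = 1/16 + 1/70 = 0.0625000 + 0.0142857 = 0.0767857
z = d/√Var(d) = 0.562475 / √0.0767857 = 0.562475 / 0.277102 = 2.030

2.030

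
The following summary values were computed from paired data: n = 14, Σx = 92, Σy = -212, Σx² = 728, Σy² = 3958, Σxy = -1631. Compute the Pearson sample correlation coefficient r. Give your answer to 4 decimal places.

-0.7830

Numerator: nΣxy − (Σx)(Σy) = 14·(-1631) − (92)(-212) = -3330
Denominator: √[(nΣx²−(Σx)²)(nΣy²−(Σy)²)]
  nΣx²−(Σx)² = 14·728 − 8464 = 1728;  nΣy²−(Σy)² = 14·3958 − 44944 = 10468
  √(1728·10468) = √18088704 = 4253.0817
r = -3330 / 4253.0817 = -0.7830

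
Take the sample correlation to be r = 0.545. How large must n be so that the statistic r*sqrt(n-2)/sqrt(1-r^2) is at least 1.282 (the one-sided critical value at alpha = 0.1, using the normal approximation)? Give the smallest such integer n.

r√(n−2)/√(1−r²) ≥ 1.282  ⇔  n−2 ≥ (1.282)²·(1−r²)/r²
(1−r²)/r² = (1−0.297025)/0.297025 = 2.3667
n ≥ 2 + 1.643524·2.3667 = 2 + 3.8897 = 5.8897
⌈5.8897⌉ = 6

6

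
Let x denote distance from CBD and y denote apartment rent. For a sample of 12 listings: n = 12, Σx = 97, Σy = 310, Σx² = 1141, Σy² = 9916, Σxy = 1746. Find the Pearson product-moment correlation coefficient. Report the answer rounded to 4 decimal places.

Numerator: nΣxy − (Σx)(Σy) = 12·1746 − (97)(310) = -9118
Denominator: √[(nΣx²−(Σx)²)(nΣy²−(Σy)²)]
  nΣx²−(Σx)² = 12·1141 − 9409 = 4283;  nΣy²−(Σy)² = 12·9916 − 96100 = 22892
  √(4283·22892) = √98046436 = 9901.8400
r = -9118 / 9901.8400 = -0.9208

-0.9208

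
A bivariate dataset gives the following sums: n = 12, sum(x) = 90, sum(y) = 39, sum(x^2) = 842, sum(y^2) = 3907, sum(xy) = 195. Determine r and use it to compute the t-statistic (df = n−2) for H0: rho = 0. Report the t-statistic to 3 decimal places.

-0.391

S_xy = nΣxy − ΣxΣy = 12·195 − 90·39 = 2340 − 3510 = -1170
S_xx = nΣx² − (Σx)² = 12·842 − 90² = 10104 − 8100 = 2004
S_yy = nΣy² − (Σy)² = 12·3907 − 39² = 46884 − 1521 = 45363
r = S_xy / √(S_xx·S_yy) = -1170 / √(2004·45363) = -1170 / √90907452 = -1170 / 9534.5399 = -0.1227
t = r·√(n−2)/√(1−r²) = -0.1227·√10 / √(1−0.015055) = -0.388011 / 0.992444 = -0.391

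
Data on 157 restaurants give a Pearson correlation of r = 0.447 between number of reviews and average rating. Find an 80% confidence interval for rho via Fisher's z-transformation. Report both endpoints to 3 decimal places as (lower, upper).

z_r = atanh(0.447) = 0.480945;  SE = 1/√(n−3) = 1/√154 = 0.080582
z-limits: 0.480945 ± 1.282·0.080582 = 0.480945 ± 0.103306 = [0.377639, 0.584251]
ρ-limits: (tanh 0.377639, tanh 0.584251) = (0.361, 0.526)

(0.361, 0.526)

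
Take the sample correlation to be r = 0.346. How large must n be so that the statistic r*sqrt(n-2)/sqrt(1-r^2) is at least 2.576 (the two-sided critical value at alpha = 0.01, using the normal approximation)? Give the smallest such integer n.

51

r√(n−2)/√(1−r²) ≥ 2.576  ⇔  n−2 ≥ (2.576)²·(1−r²)/r²
(1−r²)/r² = (1−0.119716)/0.119716 = 7.3531
n ≥ 2 + 6.635776·7.3531 = 2 + 48.7935 = 50.7935
⌈50.7935⌉ = 51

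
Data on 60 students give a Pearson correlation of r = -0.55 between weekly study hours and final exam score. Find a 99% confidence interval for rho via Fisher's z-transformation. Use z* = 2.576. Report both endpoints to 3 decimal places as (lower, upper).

z_r = atanh(-0.55) = -0.618381;  SE = 1/√(n−3) = 1/√57 = 0.132453
z-limits: -0.618381 ± 2.576·0.132453 = -0.618381 ± 0.341199 = [-0.959580, -0.277182]
ρ-limits: (tanh -0.959580, tanh -0.277182) = (-0.744, -0.270)

(-0.744, -0.270)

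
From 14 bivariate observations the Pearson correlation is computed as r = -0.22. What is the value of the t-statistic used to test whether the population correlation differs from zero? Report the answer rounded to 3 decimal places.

-0.781

t = r·√(n−2) / √(1−r²) with r = -0.22, n = 14
  = -0.22·√12 / √(1 − 0.0484)
  = -0.22·3.464102 / 0.975500
  = -0.762102 / 0.975500 = -0.781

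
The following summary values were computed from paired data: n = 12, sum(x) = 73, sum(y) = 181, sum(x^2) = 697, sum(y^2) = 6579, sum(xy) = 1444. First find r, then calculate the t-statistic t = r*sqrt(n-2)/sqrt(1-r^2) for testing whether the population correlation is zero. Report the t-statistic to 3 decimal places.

Numerator: nΣxy − (Σx)(Σy) = 12·1444 − (73)(181) = 4115
Denominator: √[(nΣx²−(Σx)²)(nΣy²−(Σy)²)]
  nΣx²−(Σx)² = 12·697 − 5329 = 3035;  nΣy²−(Σy)² = 12·6579 − 32761 = 46187
  √(3035·46187) = √140177545 = 11839.6598
r = 4115 / 11839.6598 = 0.3476
t = r·√(n−2)/√(1−r²) = 0.3476·√10 / √(1−0.120826) = 1.099208 / 0.937643 = 1.172

1.172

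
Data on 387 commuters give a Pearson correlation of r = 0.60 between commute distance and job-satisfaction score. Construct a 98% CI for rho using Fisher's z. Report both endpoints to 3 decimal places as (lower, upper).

Fisher z: z_r = atanh(r) = ½·ln((1+0.60)/(1−0.60)) = 0.693147
SE(z) = 1/√(n−3) = 1/√384 = 0.051031
98% ⇒ z* = 2.326; margin = 2.326·0.051031 = 0.118698
CI on z-scale: (0.574449, 0.811845)
Back-transform: tanh(0.574449) = 0.518619, tanh(0.811845) = 0.670607

(0.519, 0.671)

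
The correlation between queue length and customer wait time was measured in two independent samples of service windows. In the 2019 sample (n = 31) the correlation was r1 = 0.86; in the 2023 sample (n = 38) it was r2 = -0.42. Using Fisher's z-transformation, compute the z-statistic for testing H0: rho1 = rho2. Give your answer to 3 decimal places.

6.867

Fisher z-transforms: z1 = atanh(0.86) = 1.293345, z2 = atanh(-0.42) = -0.447692; difference d = 1.741037
Var(d) = 1/28 + 1/35 = 0.0357143 + 0.0285714 = 0.0642857
z = d/√Var(d) = 1.741037 / √0.0642857 = 1.741037 / 0.253546 = 6.867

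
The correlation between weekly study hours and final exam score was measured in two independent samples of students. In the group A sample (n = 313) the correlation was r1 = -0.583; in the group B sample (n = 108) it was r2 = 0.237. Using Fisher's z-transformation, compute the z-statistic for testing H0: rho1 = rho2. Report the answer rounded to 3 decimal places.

-8.047

Fisher z-transforms: z1 = atanh(-0.583) = -0.666995, z2 = atanh(0.237) = 0.241593; difference d = -0.908588
Var(d) = 1/310 + 1/105 = 0.0032258 + 0.0095238 = 0.0127496
z = d/√Var(d) = -0.908588 / √0.0127496 = -0.908588 / 0.112914 = -8.047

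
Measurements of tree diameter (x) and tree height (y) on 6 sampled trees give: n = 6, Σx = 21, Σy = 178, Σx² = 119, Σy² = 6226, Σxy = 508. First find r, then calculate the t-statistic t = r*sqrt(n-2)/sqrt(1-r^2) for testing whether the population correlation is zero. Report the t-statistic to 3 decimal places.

-1.333

S_xy = nΣxy − ΣxΣy = 6·508 − 21·178 = 3048 − 3738 = -690
S_xx = nΣx² − (Σx)² = 6·119 − 21² = 714 − 441 = 273
S_yy = nΣy² − (Σy)² = 6·6226 − 178² = 37356 − 31684 = 5672
r = S_xy / √(S_xx·S_yy) = -690 / √(273·5672) = -690 / √1548456 = -690 / 1244.3697 = -0.5545
t = r·√(n−2)/√(1−r²) = -0.5545·√4 / √(1−0.307470) = -1.109000 / 0.832184 = -1.333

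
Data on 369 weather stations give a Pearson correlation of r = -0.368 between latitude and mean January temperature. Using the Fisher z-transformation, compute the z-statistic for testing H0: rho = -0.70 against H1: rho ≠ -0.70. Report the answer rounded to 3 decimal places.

z_r = atanh(-0.368) = -0.386108,  z_0 = atanh(-0.70) = -0.867301
SE = 1/√(n−3) = 1/√366 = 0.052271
z = (z_r − z_0)/SE = (-0.386108 − (-0.867301)) / 0.052271 = 0.481193 / 0.052271 = 9.206

9.206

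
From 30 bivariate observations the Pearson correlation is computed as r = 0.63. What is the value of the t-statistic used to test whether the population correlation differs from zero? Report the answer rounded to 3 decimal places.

4.293

t = r·√(n−2) / √(1−r²) with r = 0.63, n = 30
  = 0.63·√28 / √(1 − 0.3969)
  = 0.63·5.291503 / 0.776595
  = 3.333647 / 0.776595 = 4.293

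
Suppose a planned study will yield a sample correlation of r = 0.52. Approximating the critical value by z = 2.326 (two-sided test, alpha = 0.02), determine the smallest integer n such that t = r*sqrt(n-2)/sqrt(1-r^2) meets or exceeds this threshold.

17

r√(n−2)/√(1−r²) ≥ 2.326  ⇔  n−2 ≥ (2.326)²·(1−r²)/r²
(1−r²)/r² = (1−0.2704)/0.2704 = 2.6982
n ≥ 2 + 5.410276·2.6982 = 2 + 14.5980 = 16.5980
⌈16.5980⌉ = 17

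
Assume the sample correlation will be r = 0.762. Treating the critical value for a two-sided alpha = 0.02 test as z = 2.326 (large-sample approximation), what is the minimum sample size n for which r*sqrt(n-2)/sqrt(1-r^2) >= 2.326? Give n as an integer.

6

r√(n−2)/√(1−r²) ≥ 2.326  ⇔  n−2 ≥ (2.326)²·(1−r²)/r²
(1−r²)/r² = (1−0.580644)/0.580644 = 0.7222
n ≥ 2 + 5.410276·0.7222 = 2 + 3.9073 = 5.9073
⌈5.9073⌉ = 6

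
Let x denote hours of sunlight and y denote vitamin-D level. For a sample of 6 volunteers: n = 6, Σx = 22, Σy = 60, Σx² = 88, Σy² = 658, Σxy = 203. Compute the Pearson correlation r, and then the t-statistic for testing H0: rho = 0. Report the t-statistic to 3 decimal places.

-2.912

S_xy = nΣxy − ΣxΣy = 6·203 − 22·60 = 1218 − 1320 = -102
S_xx = nΣx² − (Σx)² = 6·88 − 22² = 528 − 484 = 44
S_yy = nΣy² − (Σy)² = 6·658 − 60² = 3948 − 3600 = 348
r = S_xy / √(S_xx·S_yy) = -102 / √(44·348) = -102 / √15312 = -102 / 123.7417 = -0.8243
t = r·√(n−2)/√(1−r²) = -0.8243·√4 / √(1−0.679470) = -1.648600 / 0.566154 = -2.912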